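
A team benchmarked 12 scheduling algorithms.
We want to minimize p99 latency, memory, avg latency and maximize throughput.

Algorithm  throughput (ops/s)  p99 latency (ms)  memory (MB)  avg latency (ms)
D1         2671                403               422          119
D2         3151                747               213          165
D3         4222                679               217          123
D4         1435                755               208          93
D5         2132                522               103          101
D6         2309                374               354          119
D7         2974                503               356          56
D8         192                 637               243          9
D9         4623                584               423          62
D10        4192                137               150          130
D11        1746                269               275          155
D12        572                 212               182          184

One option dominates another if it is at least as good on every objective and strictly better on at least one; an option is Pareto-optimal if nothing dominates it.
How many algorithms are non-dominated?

9

D1: not dominated.
D2: dominated by D10 (throughput 4192≥3151, p99 latency 137≤747, memory 150≤213, avg latency 130≤165).
D3: not dominated.
D4: not dominated.
D5: not dominated (best memory).
D6: not dominated.
D7: not dominated.
D8: not dominated (best avg latency).
D9: not dominated (best throughput).
D10: not dominated (best p99 latency).
D11: dominated by D10 (throughput 4192≥1746, p99 latency 137≤269, memory 150≤275, avg latency 130≤155).
D12: dominated by D10 (throughput 4192≥572, p99 latency 137≤212, memory 150≤182, avg latency 130≤184).
Pareto-optimal: D1, D3, D4, D5, D6, D7, D8, D9, D10 → 9.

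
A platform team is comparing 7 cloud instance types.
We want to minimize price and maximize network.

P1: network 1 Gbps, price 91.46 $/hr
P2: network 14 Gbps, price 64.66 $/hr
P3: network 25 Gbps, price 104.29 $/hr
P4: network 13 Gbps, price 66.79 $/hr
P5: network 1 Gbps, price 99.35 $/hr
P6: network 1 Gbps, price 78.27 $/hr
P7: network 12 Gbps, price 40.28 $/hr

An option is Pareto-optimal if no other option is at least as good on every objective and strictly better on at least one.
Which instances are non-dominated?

P2, P3, P7

P1: dominated by P2 (network 14≥1, price 64.66≤91.46).
P2: not dominated.
P3: not dominated (best network).
P4: dominated by P2 (network 14≥13, price 64.66≤66.79).
P5: dominated by P1 (network 1≥1, price 91.46≤99.35).
P6: dominated by P2 (network 14≥1, price 64.66≤78.27).
P7: not dominated (best price).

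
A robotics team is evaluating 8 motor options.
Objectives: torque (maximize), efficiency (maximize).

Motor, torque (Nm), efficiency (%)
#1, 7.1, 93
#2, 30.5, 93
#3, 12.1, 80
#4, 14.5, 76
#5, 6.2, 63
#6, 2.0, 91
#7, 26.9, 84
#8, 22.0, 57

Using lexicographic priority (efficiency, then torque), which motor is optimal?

#2

First maximize efficiency: best is 93, kept {#1, #2}.
Then maximize torque: best is 30.5, kept {#2}.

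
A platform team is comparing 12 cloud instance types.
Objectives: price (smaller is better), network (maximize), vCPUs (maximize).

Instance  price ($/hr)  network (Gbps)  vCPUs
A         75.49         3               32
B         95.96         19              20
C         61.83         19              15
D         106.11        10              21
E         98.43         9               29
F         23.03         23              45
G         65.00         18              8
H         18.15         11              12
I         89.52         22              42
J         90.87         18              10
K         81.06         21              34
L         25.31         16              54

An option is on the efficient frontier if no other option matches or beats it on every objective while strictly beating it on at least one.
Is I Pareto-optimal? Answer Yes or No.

F vs I: price 23.03≤89.52, network 23≥22, vCPUs 45≥42 — F is at least as good on every objective and strictly better on at least one, so F dominates I.

No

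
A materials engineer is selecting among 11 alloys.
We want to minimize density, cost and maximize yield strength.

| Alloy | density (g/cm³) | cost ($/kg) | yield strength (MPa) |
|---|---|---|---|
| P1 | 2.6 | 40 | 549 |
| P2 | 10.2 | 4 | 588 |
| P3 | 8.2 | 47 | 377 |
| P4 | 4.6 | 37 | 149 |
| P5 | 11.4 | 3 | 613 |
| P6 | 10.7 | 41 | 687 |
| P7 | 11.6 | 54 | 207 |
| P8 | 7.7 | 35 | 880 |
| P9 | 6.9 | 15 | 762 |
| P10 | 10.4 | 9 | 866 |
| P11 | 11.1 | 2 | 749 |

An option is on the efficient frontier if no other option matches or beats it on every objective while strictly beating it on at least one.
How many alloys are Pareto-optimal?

7

P1: not dominated (best density).
P2: not dominated.
P3: dominated by P1 (density 2.6≤8.2, cost 40≤47, yield strength 549≥377).
P4: not dominated.
P5: dominated by P11 (density 11.1≤11.4, cost 2≤3, yield strength 749≥613).
P6: dominated by P8 (density 7.7≤10.7, cost 35≤41, yield strength 880≥687).
P7: dominated by P1 (density 2.6≤11.6, cost 40≤54, yield strength 549≥207).
P8: not dominated (best yield strength).
P9: not dominated.
P10: not dominated.
P11: not dominated (best cost).
Pareto-optimal: P1, P2, P4, P8, P9, P10, P11 → 7.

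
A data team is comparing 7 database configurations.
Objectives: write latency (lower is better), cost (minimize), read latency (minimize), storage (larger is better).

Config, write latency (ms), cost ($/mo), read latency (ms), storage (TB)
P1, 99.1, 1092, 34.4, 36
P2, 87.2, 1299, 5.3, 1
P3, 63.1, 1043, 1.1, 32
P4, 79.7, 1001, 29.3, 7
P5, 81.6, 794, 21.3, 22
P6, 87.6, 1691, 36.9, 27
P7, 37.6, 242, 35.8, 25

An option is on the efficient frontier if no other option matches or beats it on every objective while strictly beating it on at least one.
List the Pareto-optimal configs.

P1: not dominated (best storage).
P2: dominated by P3 (write latency 63.1≤87.2, cost 1043≤1299, read latency 1.1≤5.3, storage 32≥1).
P3: not dominated (best read latency).
P4: not dominated.
P5: not dominated.
P6: dominated by P3 (write latency 63.1≤87.6, cost 1043≤1691, read latency 1.1≤36.9, storage 32≥27).
P7: not dominated (best write latency).

P1, P3, P4, P5, P7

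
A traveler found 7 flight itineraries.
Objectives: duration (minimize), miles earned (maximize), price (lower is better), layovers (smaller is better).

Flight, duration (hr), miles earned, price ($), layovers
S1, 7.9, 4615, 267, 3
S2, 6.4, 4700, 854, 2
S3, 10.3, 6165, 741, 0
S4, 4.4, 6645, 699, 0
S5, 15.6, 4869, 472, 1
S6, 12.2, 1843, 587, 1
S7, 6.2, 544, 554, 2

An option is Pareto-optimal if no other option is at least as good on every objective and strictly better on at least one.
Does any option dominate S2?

Yes

S4 vs S2: duration 4.4≤6.4, miles earned 6645≥4700, price 699≤854, layovers 0≤2 — S4 is at least as good on every objective and strictly better on at least one, so S4 dominates S2.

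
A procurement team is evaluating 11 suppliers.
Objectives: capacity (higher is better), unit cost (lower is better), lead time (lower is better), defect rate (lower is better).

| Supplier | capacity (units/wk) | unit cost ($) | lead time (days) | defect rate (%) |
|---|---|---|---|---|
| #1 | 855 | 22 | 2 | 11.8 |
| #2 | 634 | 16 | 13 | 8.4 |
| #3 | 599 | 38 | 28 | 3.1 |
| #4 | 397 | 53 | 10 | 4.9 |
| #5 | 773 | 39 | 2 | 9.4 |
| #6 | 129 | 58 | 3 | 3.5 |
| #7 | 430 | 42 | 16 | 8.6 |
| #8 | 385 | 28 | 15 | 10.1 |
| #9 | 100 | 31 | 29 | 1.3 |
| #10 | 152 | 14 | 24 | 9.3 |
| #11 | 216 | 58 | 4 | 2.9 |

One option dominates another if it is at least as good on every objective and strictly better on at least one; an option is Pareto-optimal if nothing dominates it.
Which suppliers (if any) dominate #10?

none

#1: worse on unit cost (22 vs 14).
#2: worse on unit cost (16 vs 14).
#3: worse on unit cost (38 vs 14).
#4: worse on unit cost (53 vs 14).
#5: worse on unit cost (39 vs 14).
#6: worse on capacity (129 vs 152).
#7: worse on unit cost (42 vs 14).
#8: worse on unit cost (28 vs 14).
#9: worse on capacity (100 vs 152).
#11: worse on unit cost (58 vs 14).
No option dominates #10.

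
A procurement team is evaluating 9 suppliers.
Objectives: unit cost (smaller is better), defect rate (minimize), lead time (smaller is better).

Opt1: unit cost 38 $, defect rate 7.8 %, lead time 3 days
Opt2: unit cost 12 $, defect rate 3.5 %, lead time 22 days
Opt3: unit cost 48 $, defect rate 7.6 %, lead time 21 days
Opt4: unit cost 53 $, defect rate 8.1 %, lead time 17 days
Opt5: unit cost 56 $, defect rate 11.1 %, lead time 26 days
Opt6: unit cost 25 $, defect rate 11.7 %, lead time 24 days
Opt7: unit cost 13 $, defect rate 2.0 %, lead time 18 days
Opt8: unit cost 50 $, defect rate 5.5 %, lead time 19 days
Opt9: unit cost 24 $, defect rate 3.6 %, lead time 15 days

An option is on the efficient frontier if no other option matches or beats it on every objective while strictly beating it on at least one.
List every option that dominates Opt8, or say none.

Opt7, Opt9

Opt7: unit cost 13≤50, defect rate 2.0≤5.5, lead time 18≤19 — dominates Opt8.
Opt9: unit cost 24≤50, defect rate 3.6≤5.5, lead time 15≤19 — dominates Opt8.
Others (Opt1, Opt2, Opt3, Opt4, Opt5, Opt6) are each worse than Opt8 on at least one objective.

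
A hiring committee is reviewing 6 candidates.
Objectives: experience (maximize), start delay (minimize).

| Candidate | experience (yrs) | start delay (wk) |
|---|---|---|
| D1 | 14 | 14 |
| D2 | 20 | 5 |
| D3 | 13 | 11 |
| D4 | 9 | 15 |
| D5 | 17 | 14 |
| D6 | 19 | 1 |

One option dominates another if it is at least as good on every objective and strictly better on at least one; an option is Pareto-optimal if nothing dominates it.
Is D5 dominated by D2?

Yes

D2 vs D5: experience 20≥17, start delay 5≤14 — D2 is at least as good on every objective with at least one strict improvement.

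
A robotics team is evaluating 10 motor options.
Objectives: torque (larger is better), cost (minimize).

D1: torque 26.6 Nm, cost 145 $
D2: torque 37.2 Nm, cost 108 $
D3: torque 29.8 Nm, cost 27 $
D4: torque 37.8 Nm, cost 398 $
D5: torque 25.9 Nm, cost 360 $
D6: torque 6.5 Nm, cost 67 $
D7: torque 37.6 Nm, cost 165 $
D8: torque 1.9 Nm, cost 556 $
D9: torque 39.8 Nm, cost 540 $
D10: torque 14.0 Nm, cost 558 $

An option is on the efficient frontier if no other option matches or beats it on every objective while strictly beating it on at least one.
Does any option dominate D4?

D1: worse on torque (26.6 vs 37.8).
D2: worse on torque (37.2 vs 37.8).
D3: worse on torque (29.8 vs 37.8).
D5: worse on torque (25.9 vs 37.8).
D6: worse on torque (6.5 vs 37.8).
D7: worse on torque (37.6 vs 37.8).
D8: worse on torque (1.9 vs 37.8).
D9: worse on cost (540 vs 398).
D10: worse on torque (14.0 vs 37.8).
No option is at least as good as D4 on every objective and strictly better on one.

No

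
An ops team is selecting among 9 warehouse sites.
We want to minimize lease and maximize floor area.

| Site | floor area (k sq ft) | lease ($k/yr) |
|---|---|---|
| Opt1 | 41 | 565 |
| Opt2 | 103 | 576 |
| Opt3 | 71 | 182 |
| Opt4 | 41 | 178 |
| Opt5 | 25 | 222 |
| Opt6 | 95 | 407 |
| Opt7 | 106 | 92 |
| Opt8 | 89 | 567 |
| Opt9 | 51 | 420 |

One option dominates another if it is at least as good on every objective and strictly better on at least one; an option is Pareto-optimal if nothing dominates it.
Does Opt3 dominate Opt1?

Yes

Opt3 vs Opt1: floor area 71≥41, lease 182≤565 — Opt3 is at least as good on every objective with at least one strict improvement.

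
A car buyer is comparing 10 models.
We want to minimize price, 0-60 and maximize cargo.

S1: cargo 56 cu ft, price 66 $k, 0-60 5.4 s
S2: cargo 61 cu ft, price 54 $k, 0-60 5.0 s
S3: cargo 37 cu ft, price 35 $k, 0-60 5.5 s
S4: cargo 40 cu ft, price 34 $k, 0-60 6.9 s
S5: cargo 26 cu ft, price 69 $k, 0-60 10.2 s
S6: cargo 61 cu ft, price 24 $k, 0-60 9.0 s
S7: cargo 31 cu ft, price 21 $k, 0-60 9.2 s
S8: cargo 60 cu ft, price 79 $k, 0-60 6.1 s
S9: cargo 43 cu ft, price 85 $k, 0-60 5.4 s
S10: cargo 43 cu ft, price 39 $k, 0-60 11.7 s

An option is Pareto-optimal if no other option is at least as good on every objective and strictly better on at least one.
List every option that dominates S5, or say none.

S1, S2, S3, S4, S6, S7

S1: cargo 56≥26, price 66≤69, 0-60 5.4≤10.2 — dominates S5.
S2: cargo 61≥26, price 54≤69, 0-60 5.0≤10.2 — dominates S5.
S3: cargo 37≥26, price 35≤69, 0-60 5.5≤10.2 — dominates S5.
S4: cargo 40≥26, price 34≤69, 0-60 6.9≤10.2 — dominates S5.
S6: cargo 61≥26, price 24≤69, 0-60 9.0≤10.2 — dominates S5.
S7: cargo 31≥26, price 21≤69, 0-60 9.2≤10.2 — dominates S5.
Others (S8, S9, S10) are each worse than S5 on at least one objective.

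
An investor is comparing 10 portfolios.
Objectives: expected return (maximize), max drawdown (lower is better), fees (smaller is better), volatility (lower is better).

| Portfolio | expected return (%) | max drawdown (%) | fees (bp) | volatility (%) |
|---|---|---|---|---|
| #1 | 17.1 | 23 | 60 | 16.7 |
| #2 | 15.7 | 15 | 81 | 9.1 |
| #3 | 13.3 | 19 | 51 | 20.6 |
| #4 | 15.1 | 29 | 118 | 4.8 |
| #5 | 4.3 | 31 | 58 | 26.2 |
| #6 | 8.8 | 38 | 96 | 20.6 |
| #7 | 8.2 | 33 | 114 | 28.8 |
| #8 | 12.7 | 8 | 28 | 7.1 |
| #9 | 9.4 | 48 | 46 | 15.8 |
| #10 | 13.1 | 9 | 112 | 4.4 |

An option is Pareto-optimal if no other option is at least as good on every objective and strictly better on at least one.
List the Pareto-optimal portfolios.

#1, #2, #3, #4, #8, #10

#1: not dominated (best expected return).
#2: not dominated.
#3: not dominated.
#4: not dominated.
#5: dominated by #3 (expected return 13.3≥4.3, max drawdown 19≤31, fees 51≤58, volatility 20.6≤26.2).
#6: dominated by #1 (expected return 17.1≥8.8, max drawdown 23≤38, fees 60≤96, volatility 16.7≤20.6).
#7: dominated by #1 (expected return 17.1≥8.2, max drawdown 23≤33, fees 60≤114, volatility 16.7≤28.8).
#8: not dominated (best max drawdown).
#9: dominated by #8 (expected return 12.7≥9.4, max drawdown 8≤48, fees 28≤46, volatility 7.1≤15.8).
#10: not dominated (best volatility).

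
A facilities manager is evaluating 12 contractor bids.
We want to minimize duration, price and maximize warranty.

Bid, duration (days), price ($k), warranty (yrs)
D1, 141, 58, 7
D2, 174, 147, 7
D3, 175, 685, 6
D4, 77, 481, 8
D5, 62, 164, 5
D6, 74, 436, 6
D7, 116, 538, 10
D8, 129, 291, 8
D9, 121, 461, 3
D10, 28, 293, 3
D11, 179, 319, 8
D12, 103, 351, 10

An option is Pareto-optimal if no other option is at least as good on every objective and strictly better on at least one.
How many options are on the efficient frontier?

7

D1: not dominated (best price).
D2: dominated by D1 (duration 141≤174, price 58≤147, warranty 7≥7).
D3: dominated by D1 (duration 141≤175, price 58≤685, warranty 7≥6).
D4: not dominated.
D5: not dominated.
D6: not dominated.
D7: dominated by D12 (duration 103≤116, price 351≤538, warranty 10≥10).
D8: not dominated.
D9: dominated by D5 (duration 62≤121, price 164≤461, warranty 5≥3).
D10: not dominated (best duration).
D11: dominated by D8 (duration 129≤179, price 291≤319, warranty 8≥8).
D12: not dominated.
Pareto-optimal: D1, D4, D5, D6, D8, D10, D12 → 7.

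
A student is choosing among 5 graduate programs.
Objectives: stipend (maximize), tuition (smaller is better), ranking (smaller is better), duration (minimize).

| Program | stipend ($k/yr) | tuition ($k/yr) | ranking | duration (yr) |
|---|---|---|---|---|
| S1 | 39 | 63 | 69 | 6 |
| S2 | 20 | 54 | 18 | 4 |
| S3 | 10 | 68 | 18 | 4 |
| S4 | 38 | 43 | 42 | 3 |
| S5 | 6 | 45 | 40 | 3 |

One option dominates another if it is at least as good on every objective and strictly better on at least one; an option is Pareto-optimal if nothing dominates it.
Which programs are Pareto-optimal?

S1: not dominated (best stipend).
S2: not dominated.
S3: dominated by S2 (stipend 20≥10, tuition 54≤68, ranking 18≤18, duration 4≤4).
S4: not dominated (best tuition).
S5: not dominated.

S1, S2, S4, S5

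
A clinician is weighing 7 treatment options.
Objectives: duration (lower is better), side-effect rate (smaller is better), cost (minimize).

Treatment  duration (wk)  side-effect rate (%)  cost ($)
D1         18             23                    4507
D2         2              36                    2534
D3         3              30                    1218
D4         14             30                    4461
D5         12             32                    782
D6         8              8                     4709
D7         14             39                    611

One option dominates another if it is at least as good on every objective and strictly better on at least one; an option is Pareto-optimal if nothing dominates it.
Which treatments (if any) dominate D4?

D3: duration 3≤14, side-effect rate 30≤30, cost 1218≤4461 — dominates D4.
Others (D1, D2, D5, D6, D7) are each worse than D4 on at least one objective.

D3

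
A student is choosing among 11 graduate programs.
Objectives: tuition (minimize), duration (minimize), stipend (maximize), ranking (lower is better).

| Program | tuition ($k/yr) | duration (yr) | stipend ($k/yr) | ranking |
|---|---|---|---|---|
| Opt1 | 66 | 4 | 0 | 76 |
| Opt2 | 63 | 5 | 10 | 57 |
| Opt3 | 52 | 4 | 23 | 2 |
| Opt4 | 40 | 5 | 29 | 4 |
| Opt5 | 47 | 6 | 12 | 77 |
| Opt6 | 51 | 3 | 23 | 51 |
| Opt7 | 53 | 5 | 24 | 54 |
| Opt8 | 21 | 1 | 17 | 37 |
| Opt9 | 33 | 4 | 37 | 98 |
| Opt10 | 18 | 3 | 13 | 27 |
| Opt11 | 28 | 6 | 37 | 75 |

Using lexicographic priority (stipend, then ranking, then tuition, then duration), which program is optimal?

First maximize stipend: best is 37, kept {Opt9, Opt11}.
Then minimize ranking: best is 75, kept {Opt11}.

Opt11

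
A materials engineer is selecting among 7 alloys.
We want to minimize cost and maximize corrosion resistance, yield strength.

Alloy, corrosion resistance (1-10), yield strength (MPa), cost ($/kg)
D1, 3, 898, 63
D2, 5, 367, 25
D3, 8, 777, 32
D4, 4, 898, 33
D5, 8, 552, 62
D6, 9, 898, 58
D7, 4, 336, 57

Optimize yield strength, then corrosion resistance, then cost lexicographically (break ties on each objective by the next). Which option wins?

First maximize yield strength: best is 898, kept {D1, D4, D6}.
Then maximize corrosion resistance: best is 9, kept {D6}.

D6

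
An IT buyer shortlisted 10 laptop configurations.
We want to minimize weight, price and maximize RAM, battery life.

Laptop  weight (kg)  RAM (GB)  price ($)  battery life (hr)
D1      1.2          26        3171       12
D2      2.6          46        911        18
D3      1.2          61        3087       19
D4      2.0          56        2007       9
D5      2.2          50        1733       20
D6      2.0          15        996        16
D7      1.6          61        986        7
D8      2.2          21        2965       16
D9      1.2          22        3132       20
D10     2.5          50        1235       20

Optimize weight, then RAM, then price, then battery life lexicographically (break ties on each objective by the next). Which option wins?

First minimize weight: best is 1.2, kept {D1, D3, D9}.
Then maximize RAM: best is 61, kept {D3}.

D3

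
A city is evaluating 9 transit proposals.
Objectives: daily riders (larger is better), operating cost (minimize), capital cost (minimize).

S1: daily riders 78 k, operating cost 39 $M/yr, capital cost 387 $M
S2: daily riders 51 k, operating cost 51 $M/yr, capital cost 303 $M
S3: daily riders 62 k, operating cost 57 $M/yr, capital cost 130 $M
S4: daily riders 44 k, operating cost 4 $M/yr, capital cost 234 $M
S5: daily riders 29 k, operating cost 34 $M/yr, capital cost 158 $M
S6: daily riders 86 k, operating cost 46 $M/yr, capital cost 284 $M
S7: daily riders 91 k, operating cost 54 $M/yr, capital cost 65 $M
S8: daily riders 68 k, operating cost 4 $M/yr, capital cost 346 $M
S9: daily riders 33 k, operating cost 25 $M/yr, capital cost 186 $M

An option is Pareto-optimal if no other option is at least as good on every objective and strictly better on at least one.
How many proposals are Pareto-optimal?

S1: not dominated.
S2: dominated by S6 (daily riders 86≥51, operating cost 46≤51, capital cost 284≤303).
S3: dominated by S7 (daily riders 91≥62, operating cost 54≤57, capital cost 65≤130).
S4: not dominated.
S5: not dominated.
S6: not dominated.
S7: not dominated (best daily riders).
S8: not dominated.
S9: not dominated.
Pareto-optimal: S1, S4, S5, S6, S7, S8, S9 → 7.

7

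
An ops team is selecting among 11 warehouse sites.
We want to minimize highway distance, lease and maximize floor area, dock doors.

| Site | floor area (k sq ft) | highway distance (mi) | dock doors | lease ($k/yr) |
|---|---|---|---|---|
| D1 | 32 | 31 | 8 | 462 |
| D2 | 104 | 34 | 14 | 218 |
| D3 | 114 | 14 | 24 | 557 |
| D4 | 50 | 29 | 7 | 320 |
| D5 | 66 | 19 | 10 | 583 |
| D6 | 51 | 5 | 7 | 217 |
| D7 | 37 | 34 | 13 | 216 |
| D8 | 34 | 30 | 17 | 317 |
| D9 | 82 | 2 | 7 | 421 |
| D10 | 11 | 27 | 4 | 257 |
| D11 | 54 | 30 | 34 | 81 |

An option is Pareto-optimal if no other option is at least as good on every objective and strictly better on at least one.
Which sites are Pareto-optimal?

D1: dominated by D8 (floor area 34≥32, highway distance 30≤31, dock doors 17≥8, lease 317≤462).
D2: not dominated.
D3: not dominated (best floor area).
D4: dominated by D6 (floor area 51≥50, highway distance 5≤29, dock doors 7≥7, lease 217≤320).
D5: dominated by D3 (floor area 114≥66, highway distance 14≤19, dock doors 24≥10, lease 557≤583).
D6: not dominated.
D7: dominated by D11 (floor area 54≥37, highway distance 30≤34, dock doors 34≥13, lease 81≤216).
D8: dominated by D11 (floor area 54≥34, highway distance 30≤30, dock doors 34≥17, lease 81≤317).
D9: not dominated (best highway distance).
D10: dominated by D6 (floor area 51≥11, highway distance 5≤27, dock doors 7≥4, lease 217≤257).
D11: not dominated (best dock doors).

D2, D3, D6, D9, D11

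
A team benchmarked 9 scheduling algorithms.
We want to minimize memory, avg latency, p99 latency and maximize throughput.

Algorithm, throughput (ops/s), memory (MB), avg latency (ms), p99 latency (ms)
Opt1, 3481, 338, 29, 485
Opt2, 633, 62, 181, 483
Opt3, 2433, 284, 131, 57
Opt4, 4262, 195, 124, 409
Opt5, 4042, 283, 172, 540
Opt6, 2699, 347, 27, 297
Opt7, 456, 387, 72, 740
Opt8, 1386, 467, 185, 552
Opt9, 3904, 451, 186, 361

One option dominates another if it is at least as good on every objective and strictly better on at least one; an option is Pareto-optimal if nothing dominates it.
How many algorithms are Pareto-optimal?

6

Opt1: not dominated.
Opt2: not dominated (best memory).
Opt3: not dominated (best p99 latency).
Opt4: not dominated (best throughput).
Opt5: dominated by Opt4 (throughput 4262≥4042, memory 195≤283, avg latency 124≤172, p99 latency 409≤540).
Opt6: not dominated (best avg latency).
Opt7: dominated by Opt1 (throughput 3481≥456, memory 338≤387, avg latency 29≤72, p99 latency 485≤740).
Opt8: dominated by Opt1 (throughput 3481≥1386, memory 338≤467, avg latency 29≤185, p99 latency 485≤552).
Opt9: not dominated.
Pareto-optimal: Opt1, Opt2, Opt3, Opt4, Opt6, Opt9 → 6.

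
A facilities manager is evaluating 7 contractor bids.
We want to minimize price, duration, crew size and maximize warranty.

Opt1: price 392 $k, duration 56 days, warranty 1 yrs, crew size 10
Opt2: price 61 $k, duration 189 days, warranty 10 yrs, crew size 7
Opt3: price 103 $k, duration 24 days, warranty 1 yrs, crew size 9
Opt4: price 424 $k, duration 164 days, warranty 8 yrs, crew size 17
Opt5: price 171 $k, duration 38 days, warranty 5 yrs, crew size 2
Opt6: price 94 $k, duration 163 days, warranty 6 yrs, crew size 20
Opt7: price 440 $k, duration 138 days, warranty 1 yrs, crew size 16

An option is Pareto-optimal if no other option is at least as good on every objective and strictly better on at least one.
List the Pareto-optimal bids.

Opt1: dominated by Opt3 (price 103≤392, duration 24≤56, warranty 1≥1, crew size 9≤10).
Opt2: not dominated (best price).
Opt3: not dominated (best duration).
Opt4: not dominated.
Opt5: not dominated (best crew size).
Opt6: not dominated.
Opt7: dominated by Opt1 (price 392≤440, duration 56≤138, warranty 1≥1, crew size 10≤16).

Opt2, Opt3, Opt4, Opt5, Opt6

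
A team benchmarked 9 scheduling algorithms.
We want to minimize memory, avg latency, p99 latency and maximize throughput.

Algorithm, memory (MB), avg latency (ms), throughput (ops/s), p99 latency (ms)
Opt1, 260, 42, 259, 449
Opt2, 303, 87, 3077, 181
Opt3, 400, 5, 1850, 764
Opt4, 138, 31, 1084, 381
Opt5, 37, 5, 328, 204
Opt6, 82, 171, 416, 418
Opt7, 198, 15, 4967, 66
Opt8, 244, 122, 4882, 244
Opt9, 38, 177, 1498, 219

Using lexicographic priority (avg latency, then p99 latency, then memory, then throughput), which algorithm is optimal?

Opt5

First minimize avg latency: best is 5, kept {Opt3, Opt5}.
Then minimize p99 latency: best is 204, kept {Opt5}.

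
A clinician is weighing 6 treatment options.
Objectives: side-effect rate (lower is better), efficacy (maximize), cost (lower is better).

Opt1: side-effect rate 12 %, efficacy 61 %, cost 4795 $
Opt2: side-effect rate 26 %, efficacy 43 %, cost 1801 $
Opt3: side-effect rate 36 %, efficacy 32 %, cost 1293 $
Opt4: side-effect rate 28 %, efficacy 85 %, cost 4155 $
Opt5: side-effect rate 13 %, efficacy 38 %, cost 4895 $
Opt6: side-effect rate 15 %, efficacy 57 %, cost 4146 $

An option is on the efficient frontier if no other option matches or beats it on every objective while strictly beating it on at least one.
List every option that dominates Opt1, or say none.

Opt2: worse on side-effect rate (26 vs 12).
Opt3: worse on side-effect rate (36 vs 12).
Opt4: worse on side-effect rate (28 vs 12).
Opt5: worse on side-effect rate (13 vs 12).
Opt6: worse on side-effect rate (15 vs 12).
No option dominates Opt1.

none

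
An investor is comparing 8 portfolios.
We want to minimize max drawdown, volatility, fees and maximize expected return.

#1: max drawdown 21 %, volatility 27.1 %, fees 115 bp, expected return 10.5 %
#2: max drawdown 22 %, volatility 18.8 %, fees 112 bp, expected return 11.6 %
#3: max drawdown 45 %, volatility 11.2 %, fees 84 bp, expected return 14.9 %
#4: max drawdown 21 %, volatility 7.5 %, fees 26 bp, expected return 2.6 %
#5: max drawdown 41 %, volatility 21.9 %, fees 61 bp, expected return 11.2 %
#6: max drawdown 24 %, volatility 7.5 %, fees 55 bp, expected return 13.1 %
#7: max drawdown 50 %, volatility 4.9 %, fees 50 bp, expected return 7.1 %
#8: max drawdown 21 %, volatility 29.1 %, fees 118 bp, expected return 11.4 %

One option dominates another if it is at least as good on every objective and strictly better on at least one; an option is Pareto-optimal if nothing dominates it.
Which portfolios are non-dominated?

#1, #2, #3, #4, #6, #7, #8

#1: not dominated.
#2: not dominated.
#3: not dominated (best expected return).
#4: not dominated (best fees).
#5: dominated by #6 (max drawdown 24≤41, volatility 7.5≤21.9, fees 55≤61, expected return 13.1≥11.2).
#6: not dominated.
#7: not dominated (best volatility).
#8: not dominated.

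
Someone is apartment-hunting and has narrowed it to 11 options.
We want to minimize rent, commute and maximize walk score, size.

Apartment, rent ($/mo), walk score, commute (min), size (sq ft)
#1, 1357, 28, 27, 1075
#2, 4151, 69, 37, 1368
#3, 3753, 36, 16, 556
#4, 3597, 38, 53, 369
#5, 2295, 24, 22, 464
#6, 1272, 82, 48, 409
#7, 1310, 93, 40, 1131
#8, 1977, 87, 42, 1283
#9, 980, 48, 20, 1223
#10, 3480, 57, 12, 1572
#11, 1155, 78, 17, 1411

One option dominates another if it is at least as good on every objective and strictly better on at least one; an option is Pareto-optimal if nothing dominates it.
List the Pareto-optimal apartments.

#1: dominated by #9 (rent 980≤1357, walk score 48≥28, commute 20≤27, size 1223≥1075).
#2: dominated by #11 (rent 1155≤4151, walk score 78≥69, commute 17≤37, size 1411≥1368).
#3: dominated by #10 (rent 3480≤3753, walk score 57≥36, commute 12≤16, size 1572≥556).
#4: dominated by #6 (rent 1272≤3597, walk score 82≥38, commute 48≤53, size 409≥369).
#5: dominated by #9 (rent 980≤2295, walk score 48≥24, commute 20≤22, size 1223≥464).
#6: not dominated.
#7: not dominated (best walk score).
#8: not dominated.
#9: not dominated (best rent).
#10: not dominated (best commute).
#11: not dominated.

#6, #7, #8, #9, #10, #11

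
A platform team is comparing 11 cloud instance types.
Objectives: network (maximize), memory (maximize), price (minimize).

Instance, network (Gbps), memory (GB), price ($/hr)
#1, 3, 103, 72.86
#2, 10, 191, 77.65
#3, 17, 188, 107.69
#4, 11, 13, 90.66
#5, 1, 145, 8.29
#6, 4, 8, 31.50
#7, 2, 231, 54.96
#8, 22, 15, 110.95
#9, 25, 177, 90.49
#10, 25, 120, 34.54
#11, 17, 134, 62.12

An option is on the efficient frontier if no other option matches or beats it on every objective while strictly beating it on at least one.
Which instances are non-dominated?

#2, #3, #5, #6, #7, #9, #10, #11

#1: dominated by #10 (network 25≥3, memory 120≥103, price 34.54≤72.86).
#2: not dominated.
#3: not dominated.
#4: dominated by #9 (network 25≥11, memory 177≥13, price 90.49≤90.66).
#5: not dominated (best price).
#6: not dominated.
#7: not dominated (best memory).
#8: dominated by #9 (network 25≥22, memory 177≥15, price 90.49≤110.95).
#9: not dominated.
#10: not dominated.
#11: not dominated.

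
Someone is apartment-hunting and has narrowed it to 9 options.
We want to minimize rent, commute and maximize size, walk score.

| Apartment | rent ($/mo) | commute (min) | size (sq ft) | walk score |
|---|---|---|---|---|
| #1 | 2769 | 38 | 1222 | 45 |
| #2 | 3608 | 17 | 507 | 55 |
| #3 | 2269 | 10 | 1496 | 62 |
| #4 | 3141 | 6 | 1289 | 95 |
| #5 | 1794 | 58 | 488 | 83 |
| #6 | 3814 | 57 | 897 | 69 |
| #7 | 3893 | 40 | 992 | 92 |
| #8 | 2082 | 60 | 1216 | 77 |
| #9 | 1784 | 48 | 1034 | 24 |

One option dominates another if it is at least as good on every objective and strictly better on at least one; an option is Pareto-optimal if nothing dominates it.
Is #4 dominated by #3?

No

#3 vs #4: #3 is worse on commute (10 vs 6), so it does not dominate #4.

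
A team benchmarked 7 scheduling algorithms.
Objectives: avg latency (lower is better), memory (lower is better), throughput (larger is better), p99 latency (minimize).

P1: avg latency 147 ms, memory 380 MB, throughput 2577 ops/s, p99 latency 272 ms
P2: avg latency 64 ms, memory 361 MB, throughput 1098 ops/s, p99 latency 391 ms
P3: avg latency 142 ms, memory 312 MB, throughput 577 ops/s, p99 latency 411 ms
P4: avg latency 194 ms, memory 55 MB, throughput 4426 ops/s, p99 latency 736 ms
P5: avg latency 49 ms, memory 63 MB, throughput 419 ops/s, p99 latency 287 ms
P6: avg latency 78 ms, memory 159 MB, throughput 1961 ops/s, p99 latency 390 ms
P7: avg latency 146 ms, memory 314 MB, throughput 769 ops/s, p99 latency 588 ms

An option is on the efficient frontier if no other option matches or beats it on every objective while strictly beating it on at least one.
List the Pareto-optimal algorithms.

P1: not dominated (best p99 latency).
P2: not dominated.
P3: dominated by P6 (avg latency 78≤142, memory 159≤312, throughput 1961≥577, p99 latency 390≤411).
P4: not dominated (best memory).
P5: not dominated (best avg latency).
P6: not dominated.
P7: dominated by P6 (avg latency 78≤146, memory 159≤314, throughput 1961≥769, p99 latency 390≤588).

P1, P2, P4, P5, P6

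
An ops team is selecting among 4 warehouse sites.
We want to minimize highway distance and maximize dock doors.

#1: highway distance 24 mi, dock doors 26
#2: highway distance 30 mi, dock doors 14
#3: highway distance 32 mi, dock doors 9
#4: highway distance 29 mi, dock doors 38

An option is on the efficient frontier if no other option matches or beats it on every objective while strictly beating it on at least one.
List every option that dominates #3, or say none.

#1: highway distance 24≤32, dock doors 26≥9 — dominates #3.
#2: highway distance 30≤32, dock doors 14≥9 — dominates #3.
#4: highway distance 29≤32, dock doors 38≥9 — dominates #3.

#1, #2, #4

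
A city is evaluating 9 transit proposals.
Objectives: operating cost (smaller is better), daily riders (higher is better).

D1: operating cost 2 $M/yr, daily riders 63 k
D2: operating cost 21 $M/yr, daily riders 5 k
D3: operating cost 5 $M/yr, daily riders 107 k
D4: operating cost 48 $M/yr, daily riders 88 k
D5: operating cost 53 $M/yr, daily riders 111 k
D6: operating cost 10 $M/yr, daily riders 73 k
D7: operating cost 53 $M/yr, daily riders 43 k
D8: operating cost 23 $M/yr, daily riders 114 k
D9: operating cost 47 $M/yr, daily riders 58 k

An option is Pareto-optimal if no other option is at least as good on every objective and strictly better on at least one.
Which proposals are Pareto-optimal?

D1: not dominated (best operating cost).
D2: dominated by D1 (operating cost 2≤21, daily riders 63≥5).
D3: not dominated.
D4: dominated by D3 (operating cost 5≤48, daily riders 107≥88).
D5: dominated by D8 (operating cost 23≤53, daily riders 114≥111).
D6: dominated by D3 (operating cost 5≤10, daily riders 107≥73).
D7: dominated by D1 (operating cost 2≤53, daily riders 63≥43).
D8: not dominated (best daily riders).
D9: dominated by D1 (operating cost 2≤47, daily riders 63≥58).

D1, D3, D8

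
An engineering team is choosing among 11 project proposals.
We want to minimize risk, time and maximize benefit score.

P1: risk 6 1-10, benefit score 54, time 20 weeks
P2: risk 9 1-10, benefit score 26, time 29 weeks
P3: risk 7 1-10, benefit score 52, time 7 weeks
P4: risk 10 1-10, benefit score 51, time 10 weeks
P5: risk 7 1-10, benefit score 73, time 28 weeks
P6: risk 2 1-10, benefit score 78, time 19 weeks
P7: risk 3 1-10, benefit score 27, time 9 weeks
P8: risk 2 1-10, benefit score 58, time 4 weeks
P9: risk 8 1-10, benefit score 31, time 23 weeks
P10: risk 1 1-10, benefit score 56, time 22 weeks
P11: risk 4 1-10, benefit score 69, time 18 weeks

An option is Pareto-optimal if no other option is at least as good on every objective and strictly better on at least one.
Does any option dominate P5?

P6 vs P5: risk 2≤7, benefit score 78≥73, time 19≤28 — P6 is at least as good on every objective and strictly better on at least one, so P6 dominates P5.

Yes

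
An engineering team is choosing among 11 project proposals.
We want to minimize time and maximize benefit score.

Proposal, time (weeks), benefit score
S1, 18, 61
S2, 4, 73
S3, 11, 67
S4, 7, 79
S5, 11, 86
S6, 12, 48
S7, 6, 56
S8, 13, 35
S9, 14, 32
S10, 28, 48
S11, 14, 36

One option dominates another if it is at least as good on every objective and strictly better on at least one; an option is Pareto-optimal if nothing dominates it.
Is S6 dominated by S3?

Yes

S3 vs S6: time 11≤12, benefit score 67≥48 — S3 is at least as good on every objective with at least one strict improvement.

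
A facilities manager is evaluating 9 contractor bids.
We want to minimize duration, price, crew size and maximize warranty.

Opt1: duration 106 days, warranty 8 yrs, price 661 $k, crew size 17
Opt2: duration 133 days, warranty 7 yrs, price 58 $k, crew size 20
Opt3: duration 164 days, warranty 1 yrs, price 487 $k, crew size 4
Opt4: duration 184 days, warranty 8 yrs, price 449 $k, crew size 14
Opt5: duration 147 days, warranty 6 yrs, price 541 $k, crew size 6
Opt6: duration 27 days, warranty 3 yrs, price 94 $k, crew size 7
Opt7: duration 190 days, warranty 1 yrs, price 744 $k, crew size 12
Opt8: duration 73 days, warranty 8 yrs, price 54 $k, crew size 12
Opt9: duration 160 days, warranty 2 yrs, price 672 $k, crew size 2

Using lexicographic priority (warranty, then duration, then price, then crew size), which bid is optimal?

First maximize warranty: best is 8, kept {Opt1, Opt4, Opt8}.
Then minimize duration: best is 73, kept {Opt8}.

Opt8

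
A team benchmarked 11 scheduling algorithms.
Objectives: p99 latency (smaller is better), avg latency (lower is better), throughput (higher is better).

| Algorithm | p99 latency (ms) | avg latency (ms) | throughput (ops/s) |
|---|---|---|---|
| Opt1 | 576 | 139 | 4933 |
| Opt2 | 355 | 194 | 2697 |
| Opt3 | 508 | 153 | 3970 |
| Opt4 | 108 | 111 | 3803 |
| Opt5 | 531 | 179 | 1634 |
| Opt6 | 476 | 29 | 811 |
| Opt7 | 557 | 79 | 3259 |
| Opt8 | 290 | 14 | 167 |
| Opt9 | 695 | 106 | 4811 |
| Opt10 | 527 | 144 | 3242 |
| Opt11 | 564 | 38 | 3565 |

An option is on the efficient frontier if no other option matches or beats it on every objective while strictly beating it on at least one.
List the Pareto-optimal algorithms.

Opt1, Opt3, Opt4, Opt6, Opt7, Opt8, Opt9, Opt11

Opt1: not dominated (best throughput).
Opt2: dominated by Opt4 (p99 latency 108≤355, avg latency 111≤194, throughput 3803≥2697).
Opt3: not dominated.
Opt4: not dominated (best p99 latency).
Opt5: dominated by Opt3 (p99 latency 508≤531, avg latency 153≤179, throughput 3970≥1634).
Opt6: not dominated.
Opt7: not dominated.
Opt8: not dominated (best avg latency).
Opt9: not dominated.
Opt10: dominated by Opt4 (p99 latency 108≤527, avg latency 111≤144, throughput 3803≥3242).
Opt11: not dominated.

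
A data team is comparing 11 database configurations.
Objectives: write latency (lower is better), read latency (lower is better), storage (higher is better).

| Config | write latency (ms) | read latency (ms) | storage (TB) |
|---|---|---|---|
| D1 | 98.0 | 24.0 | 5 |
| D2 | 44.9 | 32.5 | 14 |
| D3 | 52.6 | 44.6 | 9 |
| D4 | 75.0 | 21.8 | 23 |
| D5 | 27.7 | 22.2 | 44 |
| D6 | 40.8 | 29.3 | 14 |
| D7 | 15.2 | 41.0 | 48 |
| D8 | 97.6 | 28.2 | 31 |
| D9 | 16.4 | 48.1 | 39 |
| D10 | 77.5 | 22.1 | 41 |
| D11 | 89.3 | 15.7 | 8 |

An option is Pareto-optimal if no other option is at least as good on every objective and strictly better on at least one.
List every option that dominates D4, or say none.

none

D1: worse on write latency (98.0 vs 75.0).
D2: worse on read latency (32.5 vs 21.8).
D3: worse on read latency (44.6 vs 21.8).
D5: worse on read latency (22.2 vs 21.8).
D6: worse on read latency (29.3 vs 21.8).
D7: worse on read latency (41.0 vs 21.8).
D8: worse on write latency (97.6 vs 75.0).
D9: worse on read latency (48.1 vs 21.8).
D10: worse on write latency (77.5 vs 75.0).
D11: worse on write latency (89.3 vs 75.0).
No option dominates D4.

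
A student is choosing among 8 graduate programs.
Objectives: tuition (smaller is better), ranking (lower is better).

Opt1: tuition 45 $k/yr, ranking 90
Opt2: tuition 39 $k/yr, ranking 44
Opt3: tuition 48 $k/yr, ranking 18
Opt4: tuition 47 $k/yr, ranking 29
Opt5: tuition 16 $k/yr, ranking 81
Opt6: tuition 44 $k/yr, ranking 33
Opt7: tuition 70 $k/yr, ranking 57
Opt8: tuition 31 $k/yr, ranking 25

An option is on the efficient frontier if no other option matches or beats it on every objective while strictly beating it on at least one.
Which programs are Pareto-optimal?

Opt3, Opt5, Opt8

Opt1: dominated by Opt2 (tuition 39≤45, ranking 44≤90).
Opt2: dominated by Opt8 (tuition 31≤39, ranking 25≤44).
Opt3: not dominated (best ranking).
Opt4: dominated by Opt8 (tuition 31≤47, ranking 25≤29).
Opt5: not dominated (best tuition).
Opt6: dominated by Opt8 (tuition 31≤44, ranking 25≤33).
Opt7: dominated by Opt2 (tuition 39≤70, ranking 44≤57).
Opt8: not dominated.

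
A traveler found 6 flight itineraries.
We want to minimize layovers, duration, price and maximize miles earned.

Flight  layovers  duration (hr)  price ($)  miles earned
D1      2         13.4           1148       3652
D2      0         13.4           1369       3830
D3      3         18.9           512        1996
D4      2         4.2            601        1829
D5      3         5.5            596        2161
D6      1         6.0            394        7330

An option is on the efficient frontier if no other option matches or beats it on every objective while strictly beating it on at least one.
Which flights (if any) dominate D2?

D1: worse on layovers (2 vs 0).
D3: worse on layovers (3 vs 0).
D4: worse on layovers (2 vs 0).
D5: worse on layovers (3 vs 0).
D6: worse on layovers (1 vs 0).
No option dominates D2.

none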